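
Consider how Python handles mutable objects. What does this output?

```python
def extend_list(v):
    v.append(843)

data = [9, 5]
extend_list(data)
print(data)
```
[9, 5, 843]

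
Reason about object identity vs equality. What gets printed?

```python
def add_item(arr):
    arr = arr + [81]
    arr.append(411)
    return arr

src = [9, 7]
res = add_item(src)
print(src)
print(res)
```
[9, 7]
[9, 7, 81, 411]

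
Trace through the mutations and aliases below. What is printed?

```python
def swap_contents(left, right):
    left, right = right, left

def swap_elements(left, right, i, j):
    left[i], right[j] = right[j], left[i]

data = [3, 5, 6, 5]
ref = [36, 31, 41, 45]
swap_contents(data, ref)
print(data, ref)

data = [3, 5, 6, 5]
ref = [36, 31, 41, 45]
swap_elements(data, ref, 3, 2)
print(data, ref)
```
[3, 5, 6, 5] [36, 31, 41, 45]
[3, 5, 6, 41] [36, 31, 5, 45]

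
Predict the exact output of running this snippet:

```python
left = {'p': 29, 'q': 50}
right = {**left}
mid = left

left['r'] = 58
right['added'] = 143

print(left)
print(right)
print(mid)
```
{'p': 29, 'q': 50, 'r': 58}
{'p': 29, 'q': 50, 'added': 143}
{'p': 29, 'q': 50, 'r': 58}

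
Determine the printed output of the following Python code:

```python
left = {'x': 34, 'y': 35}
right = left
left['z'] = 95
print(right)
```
{'x': 34, 'y': 35, 'z': 95}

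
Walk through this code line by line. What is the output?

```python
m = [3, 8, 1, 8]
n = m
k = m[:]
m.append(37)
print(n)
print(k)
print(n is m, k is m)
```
[3, 8, 1, 8, 37]
[3, 8, 1, 8]
True False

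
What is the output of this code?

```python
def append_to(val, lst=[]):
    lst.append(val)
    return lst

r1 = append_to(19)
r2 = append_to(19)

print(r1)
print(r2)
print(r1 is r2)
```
[19, 19]
[19, 19]
True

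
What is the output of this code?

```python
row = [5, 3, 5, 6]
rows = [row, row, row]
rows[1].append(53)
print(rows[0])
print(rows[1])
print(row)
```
[5, 3, 5, 6, 53]
[5, 3, 5, 6, 53]
[5, 3, 5, 6, 53]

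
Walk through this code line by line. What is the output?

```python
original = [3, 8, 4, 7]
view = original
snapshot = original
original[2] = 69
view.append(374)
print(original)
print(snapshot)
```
[3, 8, 69, 7, 374]
[3, 8, 69, 7, 374]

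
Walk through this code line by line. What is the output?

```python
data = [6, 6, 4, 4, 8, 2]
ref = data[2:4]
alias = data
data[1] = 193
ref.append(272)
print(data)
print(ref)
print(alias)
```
[6, 193, 4, 4, 8, 2]
[4, 4, 272]
[6, 193, 4, 4, 8, 2]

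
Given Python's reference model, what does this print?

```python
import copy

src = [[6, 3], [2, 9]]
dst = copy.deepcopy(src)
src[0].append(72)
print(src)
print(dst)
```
[[6, 3, 72], [2, 9]]
[[6, 3], [2, 9]]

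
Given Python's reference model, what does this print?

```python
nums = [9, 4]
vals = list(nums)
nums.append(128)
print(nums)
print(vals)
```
[9, 4, 128]
[9, 4]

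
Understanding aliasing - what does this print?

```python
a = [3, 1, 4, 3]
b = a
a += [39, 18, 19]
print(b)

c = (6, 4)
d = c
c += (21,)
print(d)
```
[3, 1, 4, 3, 39, 18, 19]
(6, 4)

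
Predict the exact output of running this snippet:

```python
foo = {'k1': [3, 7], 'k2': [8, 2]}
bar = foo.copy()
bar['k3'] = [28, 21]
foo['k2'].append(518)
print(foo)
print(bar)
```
{'k1': [3, 7], 'k2': [8, 2, 518]}
{'k1': [3, 7], 'k2': [8, 2, 518], 'k3': [28, 21]}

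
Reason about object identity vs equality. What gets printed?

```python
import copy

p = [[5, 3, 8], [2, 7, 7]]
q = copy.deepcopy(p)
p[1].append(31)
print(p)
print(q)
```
[[5, 3, 8], [2, 7, 7, 31]]
[[5, 3, 8], [2, 7, 7]]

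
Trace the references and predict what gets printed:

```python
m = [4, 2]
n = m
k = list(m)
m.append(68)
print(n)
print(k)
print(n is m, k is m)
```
[4, 2, 68]
[4, 2]
True False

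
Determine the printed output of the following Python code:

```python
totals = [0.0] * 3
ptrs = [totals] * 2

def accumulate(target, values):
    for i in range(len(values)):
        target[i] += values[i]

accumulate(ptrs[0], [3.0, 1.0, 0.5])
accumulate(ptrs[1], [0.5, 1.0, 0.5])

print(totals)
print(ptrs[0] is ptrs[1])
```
[3.5, 2.0, 1.0]
True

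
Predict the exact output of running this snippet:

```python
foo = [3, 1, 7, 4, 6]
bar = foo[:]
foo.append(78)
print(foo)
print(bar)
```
[3, 1, 7, 4, 6, 78]
[3, 1, 7, 4, 6]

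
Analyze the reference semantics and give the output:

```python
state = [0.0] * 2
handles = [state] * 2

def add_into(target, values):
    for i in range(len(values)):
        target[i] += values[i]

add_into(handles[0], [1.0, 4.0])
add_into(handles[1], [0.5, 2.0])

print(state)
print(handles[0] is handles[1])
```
[1.5, 6.0]
True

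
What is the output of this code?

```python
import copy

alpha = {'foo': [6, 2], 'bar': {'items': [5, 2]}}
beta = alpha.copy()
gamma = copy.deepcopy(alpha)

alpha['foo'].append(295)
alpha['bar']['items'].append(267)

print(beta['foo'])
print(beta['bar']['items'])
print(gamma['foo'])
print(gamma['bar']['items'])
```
[6, 2, 295]
[5, 2, 267]
[6, 2]
[5, 2]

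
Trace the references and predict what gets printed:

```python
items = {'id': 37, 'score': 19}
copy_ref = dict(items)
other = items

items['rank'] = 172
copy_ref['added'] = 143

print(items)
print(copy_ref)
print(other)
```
{'id': 37, 'score': 19, 'rank': 172}
{'id': 37, 'score': 19, 'added': 143}
{'id': 37, 'score': 19, 'rank': 172}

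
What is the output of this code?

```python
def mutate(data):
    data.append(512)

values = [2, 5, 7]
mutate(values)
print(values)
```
[2, 5, 7, 512]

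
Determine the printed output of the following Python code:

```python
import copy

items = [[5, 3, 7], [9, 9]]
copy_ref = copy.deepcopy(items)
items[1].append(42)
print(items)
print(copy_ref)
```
[[5, 3, 7], [9, 9, 42]]
[[5, 3, 7], [9, 9]]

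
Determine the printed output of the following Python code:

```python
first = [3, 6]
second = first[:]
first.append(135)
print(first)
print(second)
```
[3, 6, 135]
[3, 6]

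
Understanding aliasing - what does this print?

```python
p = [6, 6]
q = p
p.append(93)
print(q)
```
[6, 6, 93]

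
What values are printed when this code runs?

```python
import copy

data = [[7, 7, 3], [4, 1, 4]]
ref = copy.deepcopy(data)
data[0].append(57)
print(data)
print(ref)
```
[[7, 7, 3, 57], [4, 1, 4]]
[[7, 7, 3], [4, 1, 4]]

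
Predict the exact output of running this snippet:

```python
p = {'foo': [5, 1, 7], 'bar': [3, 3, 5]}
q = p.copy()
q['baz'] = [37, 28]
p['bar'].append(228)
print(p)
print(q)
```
{'foo': [5, 1, 7], 'bar': [3, 3, 5, 228]}
{'foo': [5, 1, 7], 'bar': [3, 3, 5, 228], 'baz': [37, 28]}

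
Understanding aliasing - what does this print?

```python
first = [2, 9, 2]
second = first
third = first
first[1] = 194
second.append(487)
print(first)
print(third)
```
[2, 194, 2, 487]
[2, 194, 2, 487]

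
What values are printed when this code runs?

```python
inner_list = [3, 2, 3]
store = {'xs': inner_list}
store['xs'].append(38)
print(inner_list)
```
[3, 2, 3, 38]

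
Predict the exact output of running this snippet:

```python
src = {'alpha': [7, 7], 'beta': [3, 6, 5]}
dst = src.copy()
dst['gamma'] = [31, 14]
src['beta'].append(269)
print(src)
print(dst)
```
{'alpha': [7, 7], 'beta': [3, 6, 5, 269]}
{'alpha': [7, 7], 'beta': [3, 6, 5, 269], 'gamma': [31, 14]}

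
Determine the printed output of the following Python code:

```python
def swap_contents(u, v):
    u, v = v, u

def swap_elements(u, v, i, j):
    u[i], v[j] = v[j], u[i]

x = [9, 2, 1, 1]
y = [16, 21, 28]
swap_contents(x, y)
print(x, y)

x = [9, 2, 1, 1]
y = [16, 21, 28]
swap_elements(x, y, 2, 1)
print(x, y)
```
[9, 2, 1, 1] [16, 21, 28]
[9, 2, 21, 1] [16, 1, 28]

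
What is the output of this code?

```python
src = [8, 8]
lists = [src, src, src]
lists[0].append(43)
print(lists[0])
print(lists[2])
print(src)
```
[8, 8, 43]
[8, 8, 43]
[8, 8, 43]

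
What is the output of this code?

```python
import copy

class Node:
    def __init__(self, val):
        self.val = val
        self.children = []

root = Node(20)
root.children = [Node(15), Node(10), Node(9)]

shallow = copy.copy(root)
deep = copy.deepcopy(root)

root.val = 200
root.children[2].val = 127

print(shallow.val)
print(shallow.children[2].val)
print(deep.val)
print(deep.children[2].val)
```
20
127
20
9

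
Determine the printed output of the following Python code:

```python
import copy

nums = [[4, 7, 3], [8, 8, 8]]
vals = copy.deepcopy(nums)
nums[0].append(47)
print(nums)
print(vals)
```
[[4, 7, 3, 47], [8, 8, 8]]
[[4, 7, 3], [8, 8, 8]]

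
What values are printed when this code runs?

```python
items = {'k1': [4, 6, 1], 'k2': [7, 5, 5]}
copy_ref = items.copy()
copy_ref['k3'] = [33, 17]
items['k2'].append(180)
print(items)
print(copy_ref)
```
{'k1': [4, 6, 1], 'k2': [7, 5, 5, 180]}
{'k1': [4, 6, 1], 'k2': [7, 5, 5, 180], 'k3': [33, 17]}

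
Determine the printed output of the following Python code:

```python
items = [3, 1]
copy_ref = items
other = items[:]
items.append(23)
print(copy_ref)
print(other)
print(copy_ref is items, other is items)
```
[3, 1, 23]
[3, 1]
True False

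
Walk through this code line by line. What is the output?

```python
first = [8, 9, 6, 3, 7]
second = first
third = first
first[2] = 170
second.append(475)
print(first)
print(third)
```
[8, 9, 170, 3, 7, 475]
[8, 9, 170, 3, 7, 475]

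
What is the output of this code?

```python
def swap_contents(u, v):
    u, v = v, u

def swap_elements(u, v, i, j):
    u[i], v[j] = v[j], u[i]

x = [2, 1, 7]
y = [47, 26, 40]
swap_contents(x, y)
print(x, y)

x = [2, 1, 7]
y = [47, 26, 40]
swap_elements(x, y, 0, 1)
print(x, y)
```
[2, 1, 7] [47, 26, 40]
[26, 1, 7] [47, 2, 40]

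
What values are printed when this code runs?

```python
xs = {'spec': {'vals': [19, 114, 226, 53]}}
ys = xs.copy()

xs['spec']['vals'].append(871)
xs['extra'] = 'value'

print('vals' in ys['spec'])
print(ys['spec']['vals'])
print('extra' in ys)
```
True
[19, 114, 226, 53, 871]
False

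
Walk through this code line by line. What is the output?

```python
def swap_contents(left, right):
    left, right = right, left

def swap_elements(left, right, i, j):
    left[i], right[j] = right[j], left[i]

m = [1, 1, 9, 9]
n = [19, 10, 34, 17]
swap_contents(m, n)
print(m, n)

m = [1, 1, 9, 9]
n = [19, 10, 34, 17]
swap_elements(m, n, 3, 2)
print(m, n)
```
[1, 1, 9, 9] [19, 10, 34, 17]
[1, 1, 9, 34] [19, 10, 9, 17]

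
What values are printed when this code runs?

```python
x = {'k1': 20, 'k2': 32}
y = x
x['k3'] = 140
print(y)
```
{'k1': 20, 'k2': 32, 'k3': 140}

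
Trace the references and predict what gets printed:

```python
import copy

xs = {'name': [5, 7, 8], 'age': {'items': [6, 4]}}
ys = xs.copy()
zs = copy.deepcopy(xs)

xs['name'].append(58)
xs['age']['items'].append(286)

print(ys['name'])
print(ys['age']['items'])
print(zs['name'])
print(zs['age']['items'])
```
[5, 7, 8, 58]
[6, 4, 286]
[5, 7, 8]
[6, 4]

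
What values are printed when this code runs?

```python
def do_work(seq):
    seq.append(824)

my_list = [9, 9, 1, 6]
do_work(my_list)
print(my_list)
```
[9, 9, 1, 6, 824]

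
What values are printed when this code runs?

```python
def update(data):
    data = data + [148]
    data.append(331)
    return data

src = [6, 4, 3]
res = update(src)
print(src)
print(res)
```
[6, 4, 3]
[6, 4, 3, 148, 331]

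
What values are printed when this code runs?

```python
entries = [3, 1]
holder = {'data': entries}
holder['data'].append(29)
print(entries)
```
[3, 1, 29]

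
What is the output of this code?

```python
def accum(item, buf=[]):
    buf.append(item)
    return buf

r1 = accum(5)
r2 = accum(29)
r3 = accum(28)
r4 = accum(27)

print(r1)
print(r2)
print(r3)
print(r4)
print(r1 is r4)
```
[5, 29, 28, 27]
[5, 29, 28, 27]
[5, 29, 28, 27]
[5, 29, 28, 27]
True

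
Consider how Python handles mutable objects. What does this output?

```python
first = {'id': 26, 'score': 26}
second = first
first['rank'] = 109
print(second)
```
{'id': 26, 'score': 26, 'rank': 109}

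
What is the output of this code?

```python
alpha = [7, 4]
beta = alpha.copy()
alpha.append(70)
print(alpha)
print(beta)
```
[7, 4, 70]
[7, 4]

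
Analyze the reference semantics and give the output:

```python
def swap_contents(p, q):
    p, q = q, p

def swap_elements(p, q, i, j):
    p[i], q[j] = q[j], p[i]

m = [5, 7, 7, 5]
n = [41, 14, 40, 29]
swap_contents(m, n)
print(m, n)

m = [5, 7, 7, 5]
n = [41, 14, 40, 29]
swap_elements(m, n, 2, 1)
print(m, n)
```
[5, 7, 7, 5] [41, 14, 40, 29]
[5, 7, 14, 5] [41, 7, 40, 29]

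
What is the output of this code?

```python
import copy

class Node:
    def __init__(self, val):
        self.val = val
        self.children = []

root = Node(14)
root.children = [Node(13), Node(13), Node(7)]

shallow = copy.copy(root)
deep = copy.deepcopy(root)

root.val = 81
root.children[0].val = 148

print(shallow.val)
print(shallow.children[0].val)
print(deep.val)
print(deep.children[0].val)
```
14
148
14
13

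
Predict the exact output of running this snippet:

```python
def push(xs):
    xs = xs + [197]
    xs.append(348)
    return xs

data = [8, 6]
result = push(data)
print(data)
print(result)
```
[8, 6]
[8, 6, 197, 348]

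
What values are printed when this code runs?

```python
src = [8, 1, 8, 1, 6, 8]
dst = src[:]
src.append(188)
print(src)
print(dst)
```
[8, 1, 8, 1, 6, 8, 188]
[8, 1, 8, 1, 6, 8]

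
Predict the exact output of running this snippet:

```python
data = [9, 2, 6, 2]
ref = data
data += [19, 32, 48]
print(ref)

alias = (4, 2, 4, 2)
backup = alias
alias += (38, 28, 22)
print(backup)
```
[9, 2, 6, 2, 19, 32, 48]
(4, 2, 4, 2)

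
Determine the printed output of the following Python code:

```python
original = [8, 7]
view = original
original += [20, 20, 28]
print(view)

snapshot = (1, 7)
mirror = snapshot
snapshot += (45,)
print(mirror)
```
[8, 7, 20, 20, 28]
(1, 7)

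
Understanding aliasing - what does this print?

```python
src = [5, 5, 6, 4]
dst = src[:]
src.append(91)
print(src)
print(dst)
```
[5, 5, 6, 4, 91]
[5, 5, 6, 4]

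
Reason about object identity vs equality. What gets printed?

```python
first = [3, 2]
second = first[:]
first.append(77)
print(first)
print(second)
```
[3, 2, 77]
[3, 2]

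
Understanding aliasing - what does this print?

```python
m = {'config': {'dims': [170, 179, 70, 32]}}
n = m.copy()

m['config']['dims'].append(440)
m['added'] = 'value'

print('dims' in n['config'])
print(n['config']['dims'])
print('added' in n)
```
True
[170, 179, 70, 32, 440]
False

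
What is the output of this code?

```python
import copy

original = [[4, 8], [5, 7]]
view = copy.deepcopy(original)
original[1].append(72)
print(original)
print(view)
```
[[4, 8], [5, 7, 72]]
[[4, 8], [5, 7]]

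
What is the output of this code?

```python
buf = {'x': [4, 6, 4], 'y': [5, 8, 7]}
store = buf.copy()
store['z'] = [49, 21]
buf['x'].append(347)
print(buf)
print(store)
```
{'x': [4, 6, 4, 347], 'y': [5, 8, 7]}
{'x': [4, 6, 4, 347], 'y': [5, 8, 7], 'z': [49, 21]}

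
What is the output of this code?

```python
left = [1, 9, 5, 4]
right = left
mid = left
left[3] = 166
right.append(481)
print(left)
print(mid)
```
[1, 9, 5, 166, 481]
[1, 9, 5, 166, 481]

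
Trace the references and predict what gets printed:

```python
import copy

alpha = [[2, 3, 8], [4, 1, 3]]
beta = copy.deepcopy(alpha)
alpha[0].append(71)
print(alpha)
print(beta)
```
[[2, 3, 8, 71], [4, 1, 3]]
[[2, 3, 8], [4, 1, 3]]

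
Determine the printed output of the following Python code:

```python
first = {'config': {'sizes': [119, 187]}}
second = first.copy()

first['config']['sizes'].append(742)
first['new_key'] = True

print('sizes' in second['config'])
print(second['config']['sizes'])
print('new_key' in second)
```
True
[119, 187, 742]
False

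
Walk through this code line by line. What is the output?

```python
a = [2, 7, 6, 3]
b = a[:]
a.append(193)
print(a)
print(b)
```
[2, 7, 6, 3, 193]
[2, 7, 6, 3]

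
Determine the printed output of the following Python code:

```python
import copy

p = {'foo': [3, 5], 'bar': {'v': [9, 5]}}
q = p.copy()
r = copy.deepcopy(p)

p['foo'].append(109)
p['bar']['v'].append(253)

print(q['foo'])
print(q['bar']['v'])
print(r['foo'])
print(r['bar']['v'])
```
[3, 5, 109]
[9, 5, 253]
[3, 5]
[9, 5]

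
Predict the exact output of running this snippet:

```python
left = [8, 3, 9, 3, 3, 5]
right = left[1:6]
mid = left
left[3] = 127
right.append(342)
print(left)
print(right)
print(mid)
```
[8, 3, 9, 127, 3, 5]
[3, 9, 3, 3, 5, 342]
[8, 3, 9, 127, 3, 5]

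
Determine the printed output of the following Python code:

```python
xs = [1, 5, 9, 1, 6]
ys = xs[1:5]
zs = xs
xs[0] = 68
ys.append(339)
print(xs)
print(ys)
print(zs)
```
[68, 5, 9, 1, 6]
[5, 9, 1, 6, 339]
[68, 5, 9, 1, 6]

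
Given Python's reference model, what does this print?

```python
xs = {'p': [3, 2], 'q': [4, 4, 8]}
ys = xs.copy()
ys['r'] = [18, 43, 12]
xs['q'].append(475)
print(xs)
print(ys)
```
{'p': [3, 2], 'q': [4, 4, 8, 475]}
{'p': [3, 2], 'q': [4, 4, 8, 475], 'r': [18, 43, 12]}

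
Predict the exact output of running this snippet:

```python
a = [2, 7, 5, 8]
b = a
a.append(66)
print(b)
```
[2, 7, 5, 8, 66]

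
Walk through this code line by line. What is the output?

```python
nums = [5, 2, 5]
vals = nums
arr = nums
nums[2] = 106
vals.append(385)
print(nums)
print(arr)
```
[5, 2, 106, 385]
[5, 2, 106, 385]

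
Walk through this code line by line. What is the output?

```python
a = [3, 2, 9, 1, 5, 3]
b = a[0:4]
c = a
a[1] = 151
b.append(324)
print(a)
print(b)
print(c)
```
[3, 151, 9, 1, 5, 3]
[3, 2, 9, 1, 324]
[3, 151, 9, 1, 5, 3]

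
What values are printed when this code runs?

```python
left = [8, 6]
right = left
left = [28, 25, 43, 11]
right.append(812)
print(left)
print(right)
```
[28, 25, 43, 11]
[8, 6, 812]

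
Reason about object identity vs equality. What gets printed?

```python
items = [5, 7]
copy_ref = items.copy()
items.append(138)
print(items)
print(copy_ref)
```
[5, 7, 138]
[5, 7]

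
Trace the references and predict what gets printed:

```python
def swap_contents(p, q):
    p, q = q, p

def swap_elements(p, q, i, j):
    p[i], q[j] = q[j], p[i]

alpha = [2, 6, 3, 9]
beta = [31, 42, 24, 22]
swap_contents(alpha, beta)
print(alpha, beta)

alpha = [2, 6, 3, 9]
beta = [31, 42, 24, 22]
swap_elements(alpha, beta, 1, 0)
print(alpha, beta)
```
[2, 6, 3, 9] [31, 42, 24, 22]
[2, 31, 3, 9] [6, 42, 24, 22]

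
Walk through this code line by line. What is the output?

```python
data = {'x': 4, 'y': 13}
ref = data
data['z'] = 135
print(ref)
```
{'x': 4, 'y': 13, 'z': 135}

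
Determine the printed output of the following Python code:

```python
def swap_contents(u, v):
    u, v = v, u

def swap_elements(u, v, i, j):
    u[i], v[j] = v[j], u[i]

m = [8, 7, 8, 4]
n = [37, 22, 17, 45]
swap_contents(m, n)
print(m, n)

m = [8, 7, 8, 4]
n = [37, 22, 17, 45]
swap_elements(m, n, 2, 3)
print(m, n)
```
[8, 7, 8, 4] [37, 22, 17, 45]
[8, 7, 45, 4] [37, 22, 17, 8]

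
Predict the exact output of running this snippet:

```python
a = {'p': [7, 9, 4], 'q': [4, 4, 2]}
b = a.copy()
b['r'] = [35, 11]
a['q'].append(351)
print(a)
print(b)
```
{'p': [7, 9, 4], 'q': [4, 4, 2, 351]}
{'p': [7, 9, 4], 'q': [4, 4, 2, 351], 'r': [35, 11]}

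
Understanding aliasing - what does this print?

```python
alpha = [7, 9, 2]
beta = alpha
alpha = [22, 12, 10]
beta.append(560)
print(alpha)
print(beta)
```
[22, 12, 10]
[7, 9, 2, 560]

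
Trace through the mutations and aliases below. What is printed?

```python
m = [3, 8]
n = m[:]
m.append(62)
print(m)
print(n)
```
[3, 8, 62]
[3, 8]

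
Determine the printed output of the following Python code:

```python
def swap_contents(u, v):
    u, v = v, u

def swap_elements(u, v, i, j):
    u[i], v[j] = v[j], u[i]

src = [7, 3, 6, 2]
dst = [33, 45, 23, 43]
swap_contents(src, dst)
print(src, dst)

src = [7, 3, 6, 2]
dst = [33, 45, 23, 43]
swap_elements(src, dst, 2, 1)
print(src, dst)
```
[7, 3, 6, 2] [33, 45, 23, 43]
[7, 3, 45, 2] [33, 6, 23, 43]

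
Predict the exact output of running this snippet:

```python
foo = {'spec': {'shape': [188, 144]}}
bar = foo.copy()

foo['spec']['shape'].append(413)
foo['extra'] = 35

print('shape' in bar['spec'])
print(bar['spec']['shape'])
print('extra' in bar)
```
True
[188, 144, 413]
False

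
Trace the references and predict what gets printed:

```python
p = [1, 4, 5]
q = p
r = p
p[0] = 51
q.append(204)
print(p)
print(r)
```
[51, 4, 5, 204]
[51, 4, 5, 204]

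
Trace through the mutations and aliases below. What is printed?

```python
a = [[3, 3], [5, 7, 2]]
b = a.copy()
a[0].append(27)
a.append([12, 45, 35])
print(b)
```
[[3, 3, 27], [5, 7, 2]]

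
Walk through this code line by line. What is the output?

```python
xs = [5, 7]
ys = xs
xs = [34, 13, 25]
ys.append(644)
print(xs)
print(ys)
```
[34, 13, 25]
[5, 7, 644]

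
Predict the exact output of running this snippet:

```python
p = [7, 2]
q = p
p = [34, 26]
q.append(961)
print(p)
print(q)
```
[34, 26]
[7, 2, 961]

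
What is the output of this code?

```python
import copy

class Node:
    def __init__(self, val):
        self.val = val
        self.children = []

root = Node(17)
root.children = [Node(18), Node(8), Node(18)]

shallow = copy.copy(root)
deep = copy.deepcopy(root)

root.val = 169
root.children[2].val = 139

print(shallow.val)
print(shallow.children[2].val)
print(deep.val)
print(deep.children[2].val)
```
17
139
17
18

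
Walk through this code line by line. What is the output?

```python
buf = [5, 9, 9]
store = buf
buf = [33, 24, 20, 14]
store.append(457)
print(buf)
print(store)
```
[33, 24, 20, 14]
[5, 9, 9, 457]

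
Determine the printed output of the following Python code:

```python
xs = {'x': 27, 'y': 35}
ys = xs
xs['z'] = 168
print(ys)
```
{'x': 27, 'y': 35, 'z': 168}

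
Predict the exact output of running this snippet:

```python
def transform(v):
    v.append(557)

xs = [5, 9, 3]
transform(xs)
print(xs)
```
[5, 9, 3, 557]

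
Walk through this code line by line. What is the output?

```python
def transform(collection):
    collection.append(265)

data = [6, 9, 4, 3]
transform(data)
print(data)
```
[6, 9, 4, 3, 265]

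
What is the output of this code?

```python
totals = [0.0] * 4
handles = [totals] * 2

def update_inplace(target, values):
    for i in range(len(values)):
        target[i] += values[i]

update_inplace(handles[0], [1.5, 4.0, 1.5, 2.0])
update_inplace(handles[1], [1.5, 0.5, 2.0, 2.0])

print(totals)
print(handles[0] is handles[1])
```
[3.0, 4.5, 3.5, 4.0]
True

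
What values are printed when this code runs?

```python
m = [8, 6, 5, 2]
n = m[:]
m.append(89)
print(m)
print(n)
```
[8, 6, 5, 2, 89]
[8, 6, 5, 2]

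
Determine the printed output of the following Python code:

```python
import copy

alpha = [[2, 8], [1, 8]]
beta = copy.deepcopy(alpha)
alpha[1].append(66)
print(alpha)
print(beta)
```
[[2, 8], [1, 8, 66]]
[[2, 8], [1, 8]]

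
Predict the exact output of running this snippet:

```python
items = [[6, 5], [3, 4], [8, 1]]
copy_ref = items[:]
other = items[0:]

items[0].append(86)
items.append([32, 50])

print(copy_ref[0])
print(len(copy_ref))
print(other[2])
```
[6, 5, 86]
3
[8, 1]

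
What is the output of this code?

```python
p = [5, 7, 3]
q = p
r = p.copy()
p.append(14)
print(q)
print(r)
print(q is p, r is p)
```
[5, 7, 3, 14]
[5, 7, 3]
True False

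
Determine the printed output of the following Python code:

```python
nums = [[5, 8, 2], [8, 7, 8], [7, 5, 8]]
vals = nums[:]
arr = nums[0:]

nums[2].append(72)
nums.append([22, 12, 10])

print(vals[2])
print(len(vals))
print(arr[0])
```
[7, 5, 8, 72]
3
[5, 8, 2]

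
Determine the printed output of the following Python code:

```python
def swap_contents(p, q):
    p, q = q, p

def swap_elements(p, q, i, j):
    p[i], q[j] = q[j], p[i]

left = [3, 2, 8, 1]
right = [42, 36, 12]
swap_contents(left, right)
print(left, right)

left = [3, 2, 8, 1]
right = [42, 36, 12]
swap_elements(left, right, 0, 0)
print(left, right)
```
[3, 2, 8, 1] [42, 36, 12]
[42, 2, 8, 1] [3, 36, 12]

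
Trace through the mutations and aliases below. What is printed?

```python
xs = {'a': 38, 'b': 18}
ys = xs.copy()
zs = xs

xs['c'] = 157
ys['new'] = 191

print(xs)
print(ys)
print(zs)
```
{'a': 38, 'b': 18, 'c': 157}
{'a': 38, 'b': 18, 'new': 191}
{'a': 38, 'b': 18, 'c': 157}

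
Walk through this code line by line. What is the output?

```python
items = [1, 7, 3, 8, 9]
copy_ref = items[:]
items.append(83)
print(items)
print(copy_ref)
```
[1, 7, 3, 8, 9, 83]
[1, 7, 3, 8, 9]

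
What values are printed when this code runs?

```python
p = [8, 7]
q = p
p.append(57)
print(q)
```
[8, 7, 57]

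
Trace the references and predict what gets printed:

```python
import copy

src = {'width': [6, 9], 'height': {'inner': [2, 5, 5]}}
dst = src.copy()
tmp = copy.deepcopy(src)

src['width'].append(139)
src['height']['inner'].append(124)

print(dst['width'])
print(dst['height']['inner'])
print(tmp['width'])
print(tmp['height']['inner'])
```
[6, 9, 139]
[2, 5, 5, 124]
[6, 9]
[2, 5, 5]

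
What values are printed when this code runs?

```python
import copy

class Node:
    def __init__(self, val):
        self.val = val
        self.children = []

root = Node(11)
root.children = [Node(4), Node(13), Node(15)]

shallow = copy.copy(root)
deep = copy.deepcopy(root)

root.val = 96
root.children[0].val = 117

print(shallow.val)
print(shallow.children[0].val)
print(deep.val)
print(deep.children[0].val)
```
11
117
11
4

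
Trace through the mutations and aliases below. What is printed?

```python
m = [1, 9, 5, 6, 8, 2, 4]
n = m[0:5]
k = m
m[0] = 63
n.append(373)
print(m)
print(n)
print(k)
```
[63, 9, 5, 6, 8, 2, 4]
[1, 9, 5, 6, 8, 373]
[63, 9, 5, 6, 8, 2, 4]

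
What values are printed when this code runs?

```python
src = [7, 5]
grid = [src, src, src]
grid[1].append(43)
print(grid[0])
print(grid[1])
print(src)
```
[7, 5, 43]
[7, 5, 43]
[7, 5, 43]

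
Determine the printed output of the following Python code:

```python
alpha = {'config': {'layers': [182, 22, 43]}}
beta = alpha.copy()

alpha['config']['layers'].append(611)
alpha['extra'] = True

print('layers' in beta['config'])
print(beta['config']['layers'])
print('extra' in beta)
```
True
[182, 22, 43, 611]
False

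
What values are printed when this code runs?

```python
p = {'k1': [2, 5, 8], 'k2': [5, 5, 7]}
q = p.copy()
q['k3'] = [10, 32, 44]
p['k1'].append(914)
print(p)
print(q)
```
{'k1': [2, 5, 8, 914], 'k2': [5, 5, 7]}
{'k1': [2, 5, 8, 914], 'k2': [5, 5, 7], 'k3': [10, 32, 44]}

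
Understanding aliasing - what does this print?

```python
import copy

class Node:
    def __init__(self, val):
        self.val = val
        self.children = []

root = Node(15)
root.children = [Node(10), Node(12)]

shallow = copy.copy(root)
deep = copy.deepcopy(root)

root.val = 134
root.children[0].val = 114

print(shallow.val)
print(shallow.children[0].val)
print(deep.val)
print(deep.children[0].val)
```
15
114
15
10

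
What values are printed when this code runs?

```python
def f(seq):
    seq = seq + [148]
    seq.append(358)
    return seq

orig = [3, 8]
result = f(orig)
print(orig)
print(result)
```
[3, 8]
[3, 8, 148, 358]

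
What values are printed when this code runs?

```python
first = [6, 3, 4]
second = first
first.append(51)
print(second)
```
[6, 3, 4, 51]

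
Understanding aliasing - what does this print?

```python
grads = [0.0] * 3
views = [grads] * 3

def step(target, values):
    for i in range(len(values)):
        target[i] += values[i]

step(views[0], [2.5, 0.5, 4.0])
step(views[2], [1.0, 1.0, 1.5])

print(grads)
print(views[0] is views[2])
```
[3.5, 1.5, 5.5]
True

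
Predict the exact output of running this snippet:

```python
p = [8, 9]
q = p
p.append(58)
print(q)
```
[8, 9, 58]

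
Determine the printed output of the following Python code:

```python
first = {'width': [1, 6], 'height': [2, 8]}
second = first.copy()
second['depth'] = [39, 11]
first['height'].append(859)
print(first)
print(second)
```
{'width': [1, 6], 'height': [2, 8, 859]}
{'width': [1, 6], 'height': [2, 8, 859], 'depth': [39, 11]}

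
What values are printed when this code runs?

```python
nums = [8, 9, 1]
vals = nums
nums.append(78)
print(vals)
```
[8, 9, 1, 78]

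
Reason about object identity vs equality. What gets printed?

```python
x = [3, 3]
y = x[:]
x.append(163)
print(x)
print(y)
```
[3, 3, 163]
[3, 3]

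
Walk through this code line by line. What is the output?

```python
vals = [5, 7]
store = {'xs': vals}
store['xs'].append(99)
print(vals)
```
[5, 7, 99]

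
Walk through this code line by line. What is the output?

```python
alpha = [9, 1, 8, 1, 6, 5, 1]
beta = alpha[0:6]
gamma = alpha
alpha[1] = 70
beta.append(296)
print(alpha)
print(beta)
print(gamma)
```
[9, 70, 8, 1, 6, 5, 1]
[9, 1, 8, 1, 6, 5, 296]
[9, 70, 8, 1, 6, 5, 1]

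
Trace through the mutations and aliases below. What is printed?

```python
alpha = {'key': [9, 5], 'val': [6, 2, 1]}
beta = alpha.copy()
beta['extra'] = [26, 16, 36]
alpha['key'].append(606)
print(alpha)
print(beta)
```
{'key': [9, 5, 606], 'val': [6, 2, 1]}
{'key': [9, 5, 606], 'val': [6, 2, 1], 'extra': [26, 16, 36]}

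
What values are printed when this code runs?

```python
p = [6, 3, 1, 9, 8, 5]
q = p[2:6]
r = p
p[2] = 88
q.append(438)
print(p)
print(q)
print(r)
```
[6, 3, 88, 9, 8, 5]
[1, 9, 8, 5, 438]
[6, 3, 88, 9, 8, 5]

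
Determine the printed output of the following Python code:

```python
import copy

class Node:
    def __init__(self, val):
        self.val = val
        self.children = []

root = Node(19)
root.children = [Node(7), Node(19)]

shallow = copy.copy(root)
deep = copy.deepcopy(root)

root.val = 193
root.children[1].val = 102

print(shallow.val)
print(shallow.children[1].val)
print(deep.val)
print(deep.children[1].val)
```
19
102
19
19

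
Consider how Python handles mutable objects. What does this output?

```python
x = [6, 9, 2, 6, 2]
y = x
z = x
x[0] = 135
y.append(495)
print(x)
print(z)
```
[135, 9, 2, 6, 2, 495]
[135, 9, 2, 6, 2, 495]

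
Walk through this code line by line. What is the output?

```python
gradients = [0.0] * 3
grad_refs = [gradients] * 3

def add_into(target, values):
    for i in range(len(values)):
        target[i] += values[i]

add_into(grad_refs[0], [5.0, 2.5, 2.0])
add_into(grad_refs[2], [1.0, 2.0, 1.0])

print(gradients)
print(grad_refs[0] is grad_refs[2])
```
[6.0, 4.5, 3.0]
True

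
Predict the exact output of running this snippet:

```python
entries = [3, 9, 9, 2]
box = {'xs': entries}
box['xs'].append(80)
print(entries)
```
[3, 9, 9, 2, 80]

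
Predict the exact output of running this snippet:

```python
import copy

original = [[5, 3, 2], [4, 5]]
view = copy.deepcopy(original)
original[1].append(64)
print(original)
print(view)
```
[[5, 3, 2], [4, 5, 64]]
[[5, 3, 2], [4, 5]]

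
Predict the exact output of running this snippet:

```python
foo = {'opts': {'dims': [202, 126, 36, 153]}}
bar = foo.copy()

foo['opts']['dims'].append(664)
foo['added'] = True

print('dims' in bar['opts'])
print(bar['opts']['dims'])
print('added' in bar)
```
True
[202, 126, 36, 153, 664]
False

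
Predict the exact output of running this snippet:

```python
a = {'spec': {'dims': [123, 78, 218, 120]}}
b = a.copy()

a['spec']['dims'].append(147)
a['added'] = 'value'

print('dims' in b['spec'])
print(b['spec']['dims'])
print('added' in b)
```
True
[123, 78, 218, 120, 147]
False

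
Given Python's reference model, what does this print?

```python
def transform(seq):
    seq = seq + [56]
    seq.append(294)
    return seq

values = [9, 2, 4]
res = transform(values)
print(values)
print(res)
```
[9, 2, 4]
[9, 2, 4, 56, 294]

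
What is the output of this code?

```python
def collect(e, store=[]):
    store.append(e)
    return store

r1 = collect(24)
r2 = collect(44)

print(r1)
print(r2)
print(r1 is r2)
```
[24, 44]
[24, 44]
True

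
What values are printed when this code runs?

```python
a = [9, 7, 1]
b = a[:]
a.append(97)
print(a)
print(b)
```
[9, 7, 1, 97]
[9, 7, 1]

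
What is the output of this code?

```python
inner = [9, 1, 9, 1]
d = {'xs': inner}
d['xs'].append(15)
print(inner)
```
[9, 1, 9, 1, 15]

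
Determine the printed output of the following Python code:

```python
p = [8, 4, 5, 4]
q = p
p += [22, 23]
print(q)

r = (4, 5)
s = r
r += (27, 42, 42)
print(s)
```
[8, 4, 5, 4, 22, 23]
(4, 5)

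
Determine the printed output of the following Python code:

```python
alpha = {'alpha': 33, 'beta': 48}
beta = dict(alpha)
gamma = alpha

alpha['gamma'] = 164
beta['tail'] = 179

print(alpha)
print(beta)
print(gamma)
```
{'alpha': 33, 'beta': 48, 'gamma': 164}
{'alpha': 33, 'beta': 48, 'tail': 179}
{'alpha': 33, 'beta': 48, 'gamma': 164}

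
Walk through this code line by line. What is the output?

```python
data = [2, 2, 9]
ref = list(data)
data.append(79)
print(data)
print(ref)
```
[2, 2, 9, 79]
[2, 2, 9]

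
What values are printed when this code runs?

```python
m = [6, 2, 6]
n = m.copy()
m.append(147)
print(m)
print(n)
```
[6, 2, 6, 147]
[6, 2, 6]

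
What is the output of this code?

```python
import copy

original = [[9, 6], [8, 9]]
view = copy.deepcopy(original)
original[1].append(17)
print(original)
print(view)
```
[[9, 6], [8, 9, 17]]
[[9, 6], [8, 9]]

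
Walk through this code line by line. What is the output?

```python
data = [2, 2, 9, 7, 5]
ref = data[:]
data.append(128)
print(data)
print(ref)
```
[2, 2, 9, 7, 5, 128]
[2, 2, 9, 7, 5]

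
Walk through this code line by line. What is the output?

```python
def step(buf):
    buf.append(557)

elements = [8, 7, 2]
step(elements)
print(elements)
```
[8, 7, 2, 557]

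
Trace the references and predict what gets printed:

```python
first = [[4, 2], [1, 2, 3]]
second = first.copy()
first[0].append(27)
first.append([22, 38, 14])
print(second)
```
[[4, 2, 27], [1, 2, 3]]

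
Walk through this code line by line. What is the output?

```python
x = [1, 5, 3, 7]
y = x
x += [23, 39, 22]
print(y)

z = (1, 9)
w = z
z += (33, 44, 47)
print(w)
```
[1, 5, 3, 7, 23, 39, 22]
(1, 9)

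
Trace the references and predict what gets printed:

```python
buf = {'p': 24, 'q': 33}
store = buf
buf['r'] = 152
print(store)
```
{'p': 24, 'q': 33, 'r': 152}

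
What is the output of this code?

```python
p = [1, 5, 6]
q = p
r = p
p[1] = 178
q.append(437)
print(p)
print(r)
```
[1, 178, 6, 437]
[1, 178, 6, 437]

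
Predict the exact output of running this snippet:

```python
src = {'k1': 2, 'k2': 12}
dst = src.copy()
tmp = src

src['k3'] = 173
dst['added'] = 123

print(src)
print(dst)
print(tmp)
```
{'k1': 2, 'k2': 12, 'k3': 173}
{'k1': 2, 'k2': 12, 'added': 123}
{'k1': 2, 'k2': 12, 'k3': 173}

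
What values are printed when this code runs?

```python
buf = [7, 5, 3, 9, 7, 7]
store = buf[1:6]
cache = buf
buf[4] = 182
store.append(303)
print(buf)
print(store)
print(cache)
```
[7, 5, 3, 9, 182, 7]
[5, 3, 9, 7, 7, 303]
[7, 5, 3, 9, 182, 7]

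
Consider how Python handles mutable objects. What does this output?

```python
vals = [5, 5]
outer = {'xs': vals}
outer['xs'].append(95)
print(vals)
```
[5, 5, 95]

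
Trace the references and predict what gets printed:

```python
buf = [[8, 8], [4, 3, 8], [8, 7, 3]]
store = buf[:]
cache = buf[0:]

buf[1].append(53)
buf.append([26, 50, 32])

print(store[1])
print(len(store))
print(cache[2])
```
[4, 3, 8, 53]
3
[8, 7, 3]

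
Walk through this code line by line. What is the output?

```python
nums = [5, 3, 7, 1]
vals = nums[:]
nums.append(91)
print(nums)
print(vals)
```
[5, 3, 7, 1, 91]
[5, 3, 7, 1]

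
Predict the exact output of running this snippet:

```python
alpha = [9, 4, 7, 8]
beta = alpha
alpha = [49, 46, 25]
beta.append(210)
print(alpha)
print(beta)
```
[49, 46, 25]
[9, 4, 7, 8, 210]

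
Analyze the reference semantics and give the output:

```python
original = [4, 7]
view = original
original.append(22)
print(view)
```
[4, 7, 22]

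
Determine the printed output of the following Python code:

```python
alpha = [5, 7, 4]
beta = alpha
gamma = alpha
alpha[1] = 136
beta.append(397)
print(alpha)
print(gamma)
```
[5, 136, 4, 397]
[5, 136, 4, 397]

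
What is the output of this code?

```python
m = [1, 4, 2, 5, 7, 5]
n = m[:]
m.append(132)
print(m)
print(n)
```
[1, 4, 2, 5, 7, 5, 132]
[1, 4, 2, 5, 7, 5]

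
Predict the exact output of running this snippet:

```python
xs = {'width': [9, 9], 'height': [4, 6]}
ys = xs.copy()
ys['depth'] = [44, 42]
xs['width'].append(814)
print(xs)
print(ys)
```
{'width': [9, 9, 814], 'height': [4, 6]}
{'width': [9, 9, 814], 'height': [4, 6], 'depth': [44, 42]}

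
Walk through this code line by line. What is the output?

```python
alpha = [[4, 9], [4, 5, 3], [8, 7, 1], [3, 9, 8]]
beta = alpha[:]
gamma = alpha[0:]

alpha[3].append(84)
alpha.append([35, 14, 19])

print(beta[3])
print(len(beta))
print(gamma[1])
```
[3, 9, 8, 84]
4
[4, 5, 3]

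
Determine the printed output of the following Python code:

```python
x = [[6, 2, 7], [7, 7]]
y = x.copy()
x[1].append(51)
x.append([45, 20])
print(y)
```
[[6, 2, 7], [7, 7, 51]]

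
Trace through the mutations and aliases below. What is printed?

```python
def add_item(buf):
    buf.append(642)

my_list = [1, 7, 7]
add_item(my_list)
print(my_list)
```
[1, 7, 7, 642]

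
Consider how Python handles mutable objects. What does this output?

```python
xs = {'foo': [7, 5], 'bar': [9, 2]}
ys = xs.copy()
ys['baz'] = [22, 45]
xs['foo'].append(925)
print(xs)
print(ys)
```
{'foo': [7, 5, 925], 'bar': [9, 2]}
{'foo': [7, 5, 925], 'bar': [9, 2], 'baz': [22, 45]}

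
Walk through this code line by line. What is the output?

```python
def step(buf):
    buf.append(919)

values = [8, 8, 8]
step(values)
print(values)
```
[8, 8, 8, 919]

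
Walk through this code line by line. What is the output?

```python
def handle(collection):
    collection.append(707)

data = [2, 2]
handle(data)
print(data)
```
[2, 2, 707]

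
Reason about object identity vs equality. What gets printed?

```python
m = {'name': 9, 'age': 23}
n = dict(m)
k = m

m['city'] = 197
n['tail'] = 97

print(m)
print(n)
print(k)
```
{'name': 9, 'age': 23, 'city': 197}
{'name': 9, 'age': 23, 'tail': 97}
{'name': 9, 'age': 23, 'city': 197}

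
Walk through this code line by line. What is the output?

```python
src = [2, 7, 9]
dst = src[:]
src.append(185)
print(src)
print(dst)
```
[2, 7, 9, 185]
[2, 7, 9]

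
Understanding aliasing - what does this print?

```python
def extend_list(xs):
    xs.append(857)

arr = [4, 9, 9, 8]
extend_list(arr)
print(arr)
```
[4, 9, 9, 8, 857]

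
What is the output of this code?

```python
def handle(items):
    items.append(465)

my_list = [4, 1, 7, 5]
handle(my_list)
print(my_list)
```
[4, 1, 7, 5, 465]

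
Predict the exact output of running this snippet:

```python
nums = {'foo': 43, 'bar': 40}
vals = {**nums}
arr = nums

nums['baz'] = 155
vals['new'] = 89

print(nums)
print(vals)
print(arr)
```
{'foo': 43, 'bar': 40, 'baz': 155}
{'foo': 43, 'bar': 40, 'new': 89}
{'foo': 43, 'bar': 40, 'baz': 155}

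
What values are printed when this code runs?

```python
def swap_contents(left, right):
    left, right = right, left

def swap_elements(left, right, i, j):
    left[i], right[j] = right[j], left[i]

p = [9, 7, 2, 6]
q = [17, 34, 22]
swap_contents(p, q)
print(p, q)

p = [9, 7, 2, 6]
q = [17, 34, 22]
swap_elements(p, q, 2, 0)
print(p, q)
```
[9, 7, 2, 6] [17, 34, 22]
[9, 7, 17, 6] [2, 34, 22]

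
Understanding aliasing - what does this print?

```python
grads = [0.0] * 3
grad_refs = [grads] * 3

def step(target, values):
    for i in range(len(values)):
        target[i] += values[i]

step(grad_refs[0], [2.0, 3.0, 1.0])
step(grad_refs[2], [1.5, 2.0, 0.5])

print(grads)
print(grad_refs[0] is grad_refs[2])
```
[3.5, 5.0, 1.5]
True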